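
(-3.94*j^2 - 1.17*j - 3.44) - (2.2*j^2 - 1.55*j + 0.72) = -6.14*j^2 + 0.38*j - 4.16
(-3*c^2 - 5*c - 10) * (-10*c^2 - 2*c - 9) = 30*c^4 + 56*c^3 + 137*c^2 + 65*c + 90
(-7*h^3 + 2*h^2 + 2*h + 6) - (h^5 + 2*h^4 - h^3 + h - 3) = -h^5 - 2*h^4 - 6*h^3 + 2*h^2 + h + 9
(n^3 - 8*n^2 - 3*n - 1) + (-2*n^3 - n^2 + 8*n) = -n^3 - 9*n^2 + 5*n - 1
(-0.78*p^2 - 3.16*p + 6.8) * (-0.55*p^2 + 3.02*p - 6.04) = 0.429*p^4 - 0.6176*p^3 - 8.572*p^2 + 39.6224*p - 41.072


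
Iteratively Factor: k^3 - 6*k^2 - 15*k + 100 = (k - 5)*(k^2 - k - 20) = (k - 5)^2*(k + 4)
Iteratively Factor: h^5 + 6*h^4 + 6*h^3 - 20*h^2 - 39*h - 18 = (h - 2)*(h^4 + 8*h^3 + 22*h^2 + 24*h + 9) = (h - 2)*(h + 1)*(h^3 + 7*h^2 + 15*h + 9) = (h - 2)*(h + 1)^2*(h^2 + 6*h + 9) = (h - 2)*(h + 1)^2*(h + 3)*(h + 3)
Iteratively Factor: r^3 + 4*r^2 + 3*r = (r + 1)*(r^2 + 3*r) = r*(r + 1)*(r + 3)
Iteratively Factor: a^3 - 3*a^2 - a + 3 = (a + 1)*(a^2 - 4*a + 3) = (a - 3)*(a + 1)*(a - 1)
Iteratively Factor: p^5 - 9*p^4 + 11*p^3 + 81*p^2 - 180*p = (p - 4)*(p^4 - 5*p^3 - 9*p^2 + 45*p) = (p - 5)*(p - 4)*(p^3 - 9*p) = p*(p - 5)*(p - 4)*(p^2 - 9) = p*(p - 5)*(p - 4)*(p + 3)*(p - 3)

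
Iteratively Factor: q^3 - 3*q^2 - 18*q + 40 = (q + 4)*(q^2 - 7*q + 10) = (q - 5)*(q + 4)*(q - 2)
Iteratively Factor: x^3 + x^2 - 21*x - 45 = (x - 5)*(x^2 + 6*x + 9) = (x - 5)*(x + 3)*(x + 3)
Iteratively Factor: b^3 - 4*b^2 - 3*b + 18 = (b - 3)*(b^2 - b - 6) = (b - 3)*(b + 2)*(b - 3)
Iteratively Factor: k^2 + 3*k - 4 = (k - 1)*(k + 4)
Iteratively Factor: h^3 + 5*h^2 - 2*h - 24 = (h + 4)*(h^2 + h - 6) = (h + 3)*(h + 4)*(h - 2)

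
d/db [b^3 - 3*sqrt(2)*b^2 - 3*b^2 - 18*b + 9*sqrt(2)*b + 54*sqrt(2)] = 3*b^2 - 6*sqrt(2)*b - 6*b - 18 + 9*sqrt(2)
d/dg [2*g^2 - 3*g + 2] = 4*g - 3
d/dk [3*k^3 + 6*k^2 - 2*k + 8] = 9*k^2 + 12*k - 2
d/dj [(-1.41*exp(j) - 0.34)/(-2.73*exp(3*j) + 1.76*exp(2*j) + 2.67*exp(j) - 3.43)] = (-7.6986*exp(3*j) - 0.303*exp(2*j) + 1.1968*exp(j) + 5.7441)*exp(j)/(7.4529*exp(6*j) - 9.6096*exp(5*j) - 11.4806*exp(4*j) + 28.1262*exp(3*j) - 4.9447*exp(2*j) - 18.3162*exp(j) + 11.7649)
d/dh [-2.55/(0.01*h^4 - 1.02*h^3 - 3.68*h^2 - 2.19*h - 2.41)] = (0.102*h^3 - 7.803*h^2 - 18.768*h - 5.5845)/(-0.01*h^4 + 1.02*h^3 + 3.68*h^2 + 2.19*h + 2.41)^2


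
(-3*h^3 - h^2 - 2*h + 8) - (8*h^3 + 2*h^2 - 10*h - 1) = -11*h^3 - 3*h^2 + 8*h + 9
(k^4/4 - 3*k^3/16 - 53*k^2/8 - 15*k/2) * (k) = k^5/4 - 3*k^4/16 - 53*k^3/8 - 15*k^2/2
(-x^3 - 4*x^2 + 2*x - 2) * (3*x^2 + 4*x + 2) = -3*x^5 - 16*x^4 - 12*x^3 - 6*x^2 - 4*x - 4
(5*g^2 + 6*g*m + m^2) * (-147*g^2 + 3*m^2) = -735*g^4 - 882*g^3*m - 132*g^2*m^2 + 18*g*m^3 + 3*m^4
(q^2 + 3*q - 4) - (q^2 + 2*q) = q - 4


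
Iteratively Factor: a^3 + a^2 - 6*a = (a)*(a^2 + a - 6) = a*(a - 2)*(a + 3)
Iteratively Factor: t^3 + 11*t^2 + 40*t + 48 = (t + 4)*(t^2 + 7*t + 12) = (t + 3)*(t + 4)*(t + 4)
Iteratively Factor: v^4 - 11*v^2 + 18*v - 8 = (v + 4)*(v^3 - 4*v^2 + 5*v - 2) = (v - 2)*(v + 4)*(v^2 - 2*v + 1) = (v - 2)*(v - 1)*(v + 4)*(v - 1)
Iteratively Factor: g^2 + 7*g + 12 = (g + 3)*(g + 4)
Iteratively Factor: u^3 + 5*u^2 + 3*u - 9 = (u + 3)*(u^2 + 2*u - 3) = (u + 3)^2*(u - 1)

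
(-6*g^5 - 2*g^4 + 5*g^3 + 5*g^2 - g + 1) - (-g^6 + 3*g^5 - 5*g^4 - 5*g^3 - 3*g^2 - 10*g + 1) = g^6 - 9*g^5 + 3*g^4 + 10*g^3 + 8*g^2 + 9*g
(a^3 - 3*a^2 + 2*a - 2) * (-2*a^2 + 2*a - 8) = -2*a^5 + 8*a^4 - 18*a^3 + 32*a^2 - 20*a + 16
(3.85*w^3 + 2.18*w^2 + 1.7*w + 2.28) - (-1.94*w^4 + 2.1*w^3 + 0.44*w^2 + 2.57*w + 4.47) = 1.94*w^4 + 1.75*w^3 + 1.74*w^2 - 0.87*w - 2.19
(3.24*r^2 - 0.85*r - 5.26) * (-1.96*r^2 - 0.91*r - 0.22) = -6.3504*r^4 - 1.2824*r^3 + 10.3703*r^2 + 4.9736*r + 1.1572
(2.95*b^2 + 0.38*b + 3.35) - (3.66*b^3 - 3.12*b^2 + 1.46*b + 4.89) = -3.66*b^3 + 6.07*b^2 - 1.08*b - 1.54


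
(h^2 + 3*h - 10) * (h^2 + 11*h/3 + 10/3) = h^4 + 20*h^3/3 + 13*h^2/3 - 80*h/3 - 100/3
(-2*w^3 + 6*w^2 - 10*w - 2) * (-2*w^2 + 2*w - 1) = 4*w^5 - 16*w^4 + 34*w^3 - 22*w^2 + 6*w + 2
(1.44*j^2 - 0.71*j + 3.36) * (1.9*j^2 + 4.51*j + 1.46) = 2.736*j^4 + 5.1454*j^3 + 5.2843*j^2 + 14.117*j + 4.9056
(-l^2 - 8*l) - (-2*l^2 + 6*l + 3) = l^2 - 14*l - 3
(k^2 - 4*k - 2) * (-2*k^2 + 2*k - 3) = -2*k^4 + 10*k^3 - 7*k^2 + 8*k + 6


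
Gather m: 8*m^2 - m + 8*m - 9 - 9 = 8*m^2 + 7*m - 18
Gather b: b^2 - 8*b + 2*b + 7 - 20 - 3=b^2 - 6*b - 16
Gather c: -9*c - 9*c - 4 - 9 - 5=-18*c - 18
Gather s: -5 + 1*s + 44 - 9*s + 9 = 48 - 8*s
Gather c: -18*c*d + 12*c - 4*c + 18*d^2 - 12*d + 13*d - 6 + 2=c*(8 - 18*d) + 18*d^2 + d - 4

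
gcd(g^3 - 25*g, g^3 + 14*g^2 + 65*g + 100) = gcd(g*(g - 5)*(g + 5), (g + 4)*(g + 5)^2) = g + 5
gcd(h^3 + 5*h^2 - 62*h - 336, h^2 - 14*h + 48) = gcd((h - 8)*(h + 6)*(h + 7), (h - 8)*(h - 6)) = h - 8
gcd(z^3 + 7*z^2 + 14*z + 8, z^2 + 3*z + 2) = z^2 + 3*z + 2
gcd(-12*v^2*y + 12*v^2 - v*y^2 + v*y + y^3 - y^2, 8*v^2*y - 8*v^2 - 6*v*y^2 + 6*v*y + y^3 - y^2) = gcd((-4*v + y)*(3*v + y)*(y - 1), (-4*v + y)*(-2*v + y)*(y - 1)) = -4*v*y + 4*v + y^2 - y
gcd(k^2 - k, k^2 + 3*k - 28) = 1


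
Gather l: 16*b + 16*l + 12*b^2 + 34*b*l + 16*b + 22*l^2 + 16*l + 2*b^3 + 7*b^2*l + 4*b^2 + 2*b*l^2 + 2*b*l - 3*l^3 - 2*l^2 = 2*b^3 + 16*b^2 + 32*b - 3*l^3 + l^2*(2*b + 20) + l*(7*b^2 + 36*b + 32)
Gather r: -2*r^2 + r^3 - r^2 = r^3 - 3*r^2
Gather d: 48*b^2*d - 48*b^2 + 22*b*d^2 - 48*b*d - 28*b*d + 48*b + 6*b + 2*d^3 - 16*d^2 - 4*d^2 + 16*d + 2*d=-48*b^2 + 54*b + 2*d^3 + d^2*(22*b - 20) + d*(48*b^2 - 76*b + 18)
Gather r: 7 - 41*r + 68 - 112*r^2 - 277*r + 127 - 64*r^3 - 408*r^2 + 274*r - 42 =-64*r^3 - 520*r^2 - 44*r + 160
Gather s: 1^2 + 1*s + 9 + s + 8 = 2*s + 18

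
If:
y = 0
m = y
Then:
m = 0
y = 0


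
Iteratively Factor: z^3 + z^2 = (z)*(z^2 + z) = z^2*(z + 1)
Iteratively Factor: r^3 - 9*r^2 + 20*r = (r)*(r^2 - 9*r + 20) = r*(r - 4)*(r - 5)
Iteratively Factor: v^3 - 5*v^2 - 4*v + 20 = (v - 2)*(v^2 - 3*v - 10) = (v - 2)*(v + 2)*(v - 5)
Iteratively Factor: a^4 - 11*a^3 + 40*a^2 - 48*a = (a - 4)*(a^3 - 7*a^2 + 12*a) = (a - 4)*(a - 3)*(a^2 - 4*a) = a*(a - 4)*(a - 3)*(a - 4)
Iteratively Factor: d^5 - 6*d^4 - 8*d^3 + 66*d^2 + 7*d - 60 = (d + 1)*(d^4 - 7*d^3 - d^2 + 67*d - 60) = (d + 1)*(d + 3)*(d^3 - 10*d^2 + 29*d - 20) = (d - 4)*(d + 1)*(d + 3)*(d^2 - 6*d + 5) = (d - 4)*(d - 1)*(d + 1)*(d + 3)*(d - 5)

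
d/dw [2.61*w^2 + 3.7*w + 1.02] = 5.22*w + 3.7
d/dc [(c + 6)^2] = 2*c + 12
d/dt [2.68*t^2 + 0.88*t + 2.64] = 5.36*t + 0.88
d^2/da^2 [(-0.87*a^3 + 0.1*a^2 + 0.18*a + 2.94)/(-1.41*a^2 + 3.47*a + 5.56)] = (3.5527136788005e-15*a^5 + 32.897814*a^3 + 60.93666*a^2 + 239.209452*a - 116.134508)/(2.803221*a^6 - 20.696121*a^5 + 17.771499*a^4 + 121.438549*a^3 - 70.0776840000001*a^2 - 321.810576*a - 171.879616)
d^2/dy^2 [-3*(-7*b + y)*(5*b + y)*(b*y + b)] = 6*b*(2*b - 3*y - 1)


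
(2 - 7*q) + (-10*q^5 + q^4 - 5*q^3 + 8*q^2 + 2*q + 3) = -10*q^5 + q^4 - 5*q^3 + 8*q^2 - 5*q + 5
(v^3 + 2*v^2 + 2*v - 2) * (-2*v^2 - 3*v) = -2*v^5 - 7*v^4 - 10*v^3 - 2*v^2 + 6*v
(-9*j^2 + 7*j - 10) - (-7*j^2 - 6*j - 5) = -2*j^2 + 13*j - 5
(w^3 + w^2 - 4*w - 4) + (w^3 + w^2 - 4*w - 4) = 2*w^3 + 2*w^2 - 8*w - 8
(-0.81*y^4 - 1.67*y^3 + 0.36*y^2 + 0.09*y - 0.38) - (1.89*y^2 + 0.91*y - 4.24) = -0.81*y^4 - 1.67*y^3 - 1.53*y^2 - 0.82*y + 3.86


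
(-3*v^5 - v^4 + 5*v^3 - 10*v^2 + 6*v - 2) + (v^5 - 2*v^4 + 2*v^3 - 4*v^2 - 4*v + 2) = -2*v^5 - 3*v^4 + 7*v^3 - 14*v^2 + 2*v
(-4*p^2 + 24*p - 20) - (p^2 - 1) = -5*p^2 + 24*p - 19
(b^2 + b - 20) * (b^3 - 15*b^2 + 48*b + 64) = b^5 - 14*b^4 + 13*b^3 + 412*b^2 - 896*b - 1280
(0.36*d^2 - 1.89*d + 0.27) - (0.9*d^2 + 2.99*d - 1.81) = -0.54*d^2 - 4.88*d + 2.08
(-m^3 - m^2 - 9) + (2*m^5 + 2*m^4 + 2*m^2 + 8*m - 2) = 2*m^5 + 2*m^4 - m^3 + m^2 + 8*m - 11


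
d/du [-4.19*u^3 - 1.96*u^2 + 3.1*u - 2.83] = -12.57*u^2 - 3.92*u + 3.1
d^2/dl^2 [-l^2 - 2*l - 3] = -2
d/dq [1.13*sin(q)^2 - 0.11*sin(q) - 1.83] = (2.26*sin(q) - 0.11)*cos(q)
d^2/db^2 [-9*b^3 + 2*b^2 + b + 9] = 4 - 54*b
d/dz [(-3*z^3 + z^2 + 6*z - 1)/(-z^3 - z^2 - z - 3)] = (4*z^4 + 18*z^3 + 29*z^2 - 8*z - 19)/(z^6 + 2*z^5 + 3*z^4 + 8*z^3 + 7*z^2 + 6*z + 9)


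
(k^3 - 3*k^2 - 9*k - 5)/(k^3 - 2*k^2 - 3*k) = (k^2 - 4*k - 5)/(k*(k - 3))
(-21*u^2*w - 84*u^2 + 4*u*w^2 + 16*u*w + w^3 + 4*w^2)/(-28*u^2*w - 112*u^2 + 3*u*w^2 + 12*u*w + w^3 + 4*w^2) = (3*u - w)/(4*u - w)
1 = 1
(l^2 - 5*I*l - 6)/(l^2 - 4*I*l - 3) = (l - 2*I)/(l - I)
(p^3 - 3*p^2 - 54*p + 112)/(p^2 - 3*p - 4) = (-p^3 + 3*p^2 + 54*p - 112)/(-p^2 + 3*p + 4)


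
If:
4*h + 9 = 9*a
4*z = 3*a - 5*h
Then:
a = 15/11 - 16*z/33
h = 9/11 - 12*z/11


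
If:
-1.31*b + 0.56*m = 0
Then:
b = 0.427480916030534*m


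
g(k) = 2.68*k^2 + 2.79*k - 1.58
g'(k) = 5.36*k + 2.79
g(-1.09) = -1.44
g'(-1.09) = -3.05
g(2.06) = 15.54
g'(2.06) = 13.83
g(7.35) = 163.71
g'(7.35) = 42.19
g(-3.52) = 21.81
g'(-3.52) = -16.08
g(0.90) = 3.10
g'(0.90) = 7.61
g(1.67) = 10.55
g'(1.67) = 11.74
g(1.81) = 12.25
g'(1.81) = 12.49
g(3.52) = 41.45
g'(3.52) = 21.66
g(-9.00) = 190.39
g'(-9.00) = -45.45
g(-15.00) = 559.57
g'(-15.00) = -77.61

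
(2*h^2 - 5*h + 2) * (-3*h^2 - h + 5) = -6*h^4 + 13*h^3 + 9*h^2 - 27*h + 10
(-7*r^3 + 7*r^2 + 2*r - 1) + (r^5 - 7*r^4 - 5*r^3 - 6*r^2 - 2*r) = r^5 - 7*r^4 - 12*r^3 + r^2 - 1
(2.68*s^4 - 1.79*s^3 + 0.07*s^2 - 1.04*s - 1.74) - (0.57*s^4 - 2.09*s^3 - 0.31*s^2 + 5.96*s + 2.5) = 2.11*s^4 + 0.3*s^3 + 0.38*s^2 - 7.0*s - 4.24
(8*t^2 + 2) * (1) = 8*t^2 + 2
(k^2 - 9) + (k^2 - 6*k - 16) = 2*k^2 - 6*k - 25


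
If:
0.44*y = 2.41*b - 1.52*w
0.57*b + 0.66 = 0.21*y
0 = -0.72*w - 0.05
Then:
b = 1.05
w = -0.07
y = 5.99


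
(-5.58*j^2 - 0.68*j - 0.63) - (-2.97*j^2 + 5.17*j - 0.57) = -2.61*j^2 - 5.85*j - 0.0600000000000001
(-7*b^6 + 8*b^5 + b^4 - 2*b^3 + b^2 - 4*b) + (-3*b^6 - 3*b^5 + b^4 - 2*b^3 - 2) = -10*b^6 + 5*b^5 + 2*b^4 - 4*b^3 + b^2 - 4*b - 2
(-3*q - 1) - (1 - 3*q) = -2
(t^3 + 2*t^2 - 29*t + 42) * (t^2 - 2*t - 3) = t^5 - 36*t^3 + 94*t^2 + 3*t - 126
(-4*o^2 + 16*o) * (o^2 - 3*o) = -4*o^4 + 28*o^3 - 48*o^2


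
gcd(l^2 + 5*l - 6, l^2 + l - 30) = l + 6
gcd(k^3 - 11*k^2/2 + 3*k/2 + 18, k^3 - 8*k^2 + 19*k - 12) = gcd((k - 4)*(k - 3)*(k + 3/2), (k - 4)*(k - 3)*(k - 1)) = k^2 - 7*k + 12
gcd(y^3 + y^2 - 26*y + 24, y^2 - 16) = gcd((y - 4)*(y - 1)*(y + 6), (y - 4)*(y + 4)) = y - 4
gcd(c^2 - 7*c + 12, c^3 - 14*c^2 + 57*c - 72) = c - 3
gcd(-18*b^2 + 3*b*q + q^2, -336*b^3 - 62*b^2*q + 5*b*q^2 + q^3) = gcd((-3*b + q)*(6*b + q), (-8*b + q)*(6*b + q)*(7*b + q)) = 6*b + q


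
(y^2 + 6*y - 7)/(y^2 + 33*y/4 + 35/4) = 4*(y - 1)/(4*y + 5)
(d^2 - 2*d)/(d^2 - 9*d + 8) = d*(d - 2)/(d^2 - 9*d + 8)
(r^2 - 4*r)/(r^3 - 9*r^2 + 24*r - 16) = r/(r^2 - 5*r + 4)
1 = 1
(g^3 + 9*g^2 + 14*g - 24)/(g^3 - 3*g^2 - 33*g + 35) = (g^2 + 10*g + 24)/(g^2 - 2*g - 35)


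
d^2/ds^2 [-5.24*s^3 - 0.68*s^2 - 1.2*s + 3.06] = -31.44*s - 1.36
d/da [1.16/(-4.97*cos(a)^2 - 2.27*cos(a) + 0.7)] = -(11.5304*cos(a) + 2.6332)*sin(a)/(4.97*cos(a)^2 + 2.27*cos(a) - 0.7)^2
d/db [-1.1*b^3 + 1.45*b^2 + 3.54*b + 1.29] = -3.3*b^2 + 2.9*b + 3.54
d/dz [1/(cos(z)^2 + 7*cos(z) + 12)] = (2*cos(z) + 7)*sin(z)/(cos(z)^2 + 7*cos(z) + 12)^2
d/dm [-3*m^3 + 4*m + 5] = 4 - 9*m^2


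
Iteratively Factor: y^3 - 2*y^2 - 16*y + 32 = (y - 2)*(y^2 - 16) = (y - 2)*(y + 4)*(y - 4)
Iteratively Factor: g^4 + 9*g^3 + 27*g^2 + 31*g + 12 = (g + 4)*(g^3 + 5*g^2 + 7*g + 3) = (g + 1)*(g + 4)*(g^2 + 4*g + 3) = (g + 1)^2*(g + 4)*(g + 3)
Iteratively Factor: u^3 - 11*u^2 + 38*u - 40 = (u - 5)*(u^2 - 6*u + 8) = (u - 5)*(u - 4)*(u - 2)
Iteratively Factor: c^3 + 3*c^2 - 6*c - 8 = (c + 4)*(c^2 - c - 2) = (c + 1)*(c + 4)*(c - 2)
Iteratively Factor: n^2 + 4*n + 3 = (n + 3)*(n + 1)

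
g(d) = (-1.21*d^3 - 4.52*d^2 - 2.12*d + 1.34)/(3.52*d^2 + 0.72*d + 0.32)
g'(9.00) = -0.34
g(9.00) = -4.34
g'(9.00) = -0.34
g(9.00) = -4.34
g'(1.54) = -0.46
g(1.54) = -1.75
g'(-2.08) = -0.14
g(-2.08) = -0.21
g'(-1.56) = 0.11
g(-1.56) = -0.23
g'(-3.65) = -0.30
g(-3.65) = 0.17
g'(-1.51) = 0.15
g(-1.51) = -0.22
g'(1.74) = -0.42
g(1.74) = -1.83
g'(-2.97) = -0.26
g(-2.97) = -0.02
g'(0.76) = -1.36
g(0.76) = -1.18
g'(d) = (-7.04*d - 0.72)*(-1.21*d^3 - 4.52*d^2 - 2.12*d + 1.34)/(3.52*d^2 + 0.72*d + 0.32)^2 + (-3.63*d^2 - 9.04*d - 2.12)/(3.52*d^2 + 0.72*d + 0.32)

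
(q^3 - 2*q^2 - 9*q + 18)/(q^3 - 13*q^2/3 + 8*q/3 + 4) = 3*(q + 3)/(3*q + 2)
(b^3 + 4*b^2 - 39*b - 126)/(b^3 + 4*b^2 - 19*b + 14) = (b^2 - 3*b - 18)/(b^2 - 3*b + 2)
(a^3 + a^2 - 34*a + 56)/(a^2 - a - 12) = (a^2 + 5*a - 14)/(a + 3)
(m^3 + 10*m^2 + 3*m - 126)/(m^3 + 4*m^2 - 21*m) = (m + 6)/m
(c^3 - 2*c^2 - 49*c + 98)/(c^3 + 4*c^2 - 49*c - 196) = (c - 2)/(c + 4)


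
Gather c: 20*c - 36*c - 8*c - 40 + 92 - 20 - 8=24 - 24*c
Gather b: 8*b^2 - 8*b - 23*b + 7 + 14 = 8*b^2 - 31*b + 21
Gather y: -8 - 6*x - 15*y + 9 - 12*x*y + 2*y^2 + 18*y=-6*x + 2*y^2 + y*(3 - 12*x) + 1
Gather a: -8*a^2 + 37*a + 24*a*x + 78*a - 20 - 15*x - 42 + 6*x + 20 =-8*a^2 + a*(24*x + 115) - 9*x - 42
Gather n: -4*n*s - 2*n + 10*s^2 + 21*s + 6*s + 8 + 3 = n*(-4*s - 2) + 10*s^2 + 27*s + 11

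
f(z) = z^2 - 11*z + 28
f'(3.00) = -5.00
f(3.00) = 4.00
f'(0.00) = -11.00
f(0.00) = 28.00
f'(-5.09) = -21.18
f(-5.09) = 109.90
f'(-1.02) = -13.04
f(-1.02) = 40.26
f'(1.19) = -8.62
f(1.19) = 16.33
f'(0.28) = -10.44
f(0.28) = 25.00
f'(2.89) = -5.22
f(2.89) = 4.56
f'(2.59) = -5.82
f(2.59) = 6.22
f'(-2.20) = -15.40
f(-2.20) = 57.04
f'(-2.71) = -16.42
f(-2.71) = 65.15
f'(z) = 2*z - 11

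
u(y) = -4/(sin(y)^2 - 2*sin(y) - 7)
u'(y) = -4*(-2*sin(y)*cos(y) + 2*cos(y))/(sin(y)^2 - 2*sin(y) - 7)^2 = 8*(sin(y) - 1)*cos(y)/(2*sin(y) + cos(y)^2 + 6)^2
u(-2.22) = 0.84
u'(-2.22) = 0.38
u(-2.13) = 0.87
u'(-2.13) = 0.37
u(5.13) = 0.92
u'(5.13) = -0.33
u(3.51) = 0.65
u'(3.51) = 0.27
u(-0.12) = 0.59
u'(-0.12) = -0.20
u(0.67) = 0.51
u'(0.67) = -0.04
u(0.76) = 0.51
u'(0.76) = -0.03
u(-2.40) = 0.77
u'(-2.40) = 0.37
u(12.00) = 0.71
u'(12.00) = -0.33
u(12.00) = 0.71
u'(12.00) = -0.33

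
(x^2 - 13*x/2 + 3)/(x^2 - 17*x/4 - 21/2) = 2*(2*x - 1)/(4*x + 7)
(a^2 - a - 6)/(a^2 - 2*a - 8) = (a - 3)/(a - 4)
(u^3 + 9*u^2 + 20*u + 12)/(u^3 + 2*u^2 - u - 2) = (u + 6)/(u - 1)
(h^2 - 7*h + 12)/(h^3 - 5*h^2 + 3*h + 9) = (h - 4)/(h^2 - 2*h - 3)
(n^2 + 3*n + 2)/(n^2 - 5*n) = (n^2 + 3*n + 2)/(n*(n - 5))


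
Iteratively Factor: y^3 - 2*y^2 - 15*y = (y - 5)*(y^2 + 3*y) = (y - 5)*(y + 3)*(y)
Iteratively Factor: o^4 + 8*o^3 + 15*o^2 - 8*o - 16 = (o - 1)*(o^3 + 9*o^2 + 24*o + 16) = (o - 1)*(o + 4)*(o^2 + 5*o + 4) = (o - 1)*(o + 4)^2*(o + 1)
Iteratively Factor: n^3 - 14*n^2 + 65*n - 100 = (n - 5)*(n^2 - 9*n + 20) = (n - 5)*(n - 4)*(n - 5)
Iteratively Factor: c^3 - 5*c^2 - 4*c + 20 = (c - 5)*(c^2 - 4) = (c - 5)*(c - 2)*(c + 2)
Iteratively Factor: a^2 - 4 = (a + 2)*(a - 2)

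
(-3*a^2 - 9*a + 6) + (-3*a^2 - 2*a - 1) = -6*a^2 - 11*a + 5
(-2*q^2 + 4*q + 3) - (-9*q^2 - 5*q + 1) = 7*q^2 + 9*q + 2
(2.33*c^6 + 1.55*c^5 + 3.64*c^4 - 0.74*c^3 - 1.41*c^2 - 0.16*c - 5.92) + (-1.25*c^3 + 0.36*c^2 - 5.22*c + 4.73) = 2.33*c^6 + 1.55*c^5 + 3.64*c^4 - 1.99*c^3 - 1.05*c^2 - 5.38*c - 1.19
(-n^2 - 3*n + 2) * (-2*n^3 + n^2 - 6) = 2*n^5 + 5*n^4 - 7*n^3 + 8*n^2 + 18*n - 12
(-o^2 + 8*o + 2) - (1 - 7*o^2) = 6*o^2 + 8*o + 1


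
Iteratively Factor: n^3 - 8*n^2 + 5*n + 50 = (n - 5)*(n^2 - 3*n - 10) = (n - 5)*(n + 2)*(n - 5)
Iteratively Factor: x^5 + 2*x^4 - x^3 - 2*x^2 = (x + 1)*(x^4 + x^3 - 2*x^2) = x*(x + 1)*(x^3 + x^2 - 2*x) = x^2*(x + 1)*(x^2 + x - 2) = x^2*(x - 1)*(x + 1)*(x + 2)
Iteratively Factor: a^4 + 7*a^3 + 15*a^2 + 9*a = (a + 1)*(a^3 + 6*a^2 + 9*a) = (a + 1)*(a + 3)*(a^2 + 3*a) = a*(a + 1)*(a + 3)*(a + 3)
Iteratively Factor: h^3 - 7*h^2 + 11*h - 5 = (h - 1)*(h^2 - 6*h + 5) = (h - 1)^2*(h - 5)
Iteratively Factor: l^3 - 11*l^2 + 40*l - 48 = (l - 3)*(l^2 - 8*l + 16) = (l - 4)*(l - 3)*(l - 4)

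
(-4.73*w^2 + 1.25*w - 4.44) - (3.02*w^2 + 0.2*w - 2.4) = -7.75*w^2 + 1.05*w - 2.04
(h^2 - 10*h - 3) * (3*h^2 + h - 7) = 3*h^4 - 29*h^3 - 26*h^2 + 67*h + 21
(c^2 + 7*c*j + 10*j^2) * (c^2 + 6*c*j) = c^4 + 13*c^3*j + 52*c^2*j^2 + 60*c*j^3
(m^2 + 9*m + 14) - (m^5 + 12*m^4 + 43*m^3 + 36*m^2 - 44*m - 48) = -m^5 - 12*m^4 - 43*m^3 - 35*m^2 + 53*m + 62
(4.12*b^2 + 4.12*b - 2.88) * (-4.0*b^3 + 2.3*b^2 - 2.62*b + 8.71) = -16.48*b^5 - 7.004*b^4 + 10.2016*b^3 + 18.4668*b^2 + 43.4308*b - 25.0848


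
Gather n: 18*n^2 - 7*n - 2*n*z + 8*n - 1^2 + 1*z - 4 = 18*n^2 + n*(1 - 2*z) + z - 5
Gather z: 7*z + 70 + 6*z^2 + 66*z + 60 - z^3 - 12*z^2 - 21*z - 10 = -z^3 - 6*z^2 + 52*z + 120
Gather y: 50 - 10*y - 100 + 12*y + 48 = 2*y - 2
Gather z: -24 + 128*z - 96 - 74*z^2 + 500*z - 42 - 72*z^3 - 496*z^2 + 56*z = -72*z^3 - 570*z^2 + 684*z - 162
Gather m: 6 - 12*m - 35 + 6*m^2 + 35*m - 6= 6*m^2 + 23*m - 35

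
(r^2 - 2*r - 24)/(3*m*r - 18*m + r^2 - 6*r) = (r + 4)/(3*m + r)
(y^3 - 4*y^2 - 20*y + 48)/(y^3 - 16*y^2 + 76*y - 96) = (y + 4)/(y - 8)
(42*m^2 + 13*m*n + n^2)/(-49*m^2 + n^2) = (-6*m - n)/(7*m - n)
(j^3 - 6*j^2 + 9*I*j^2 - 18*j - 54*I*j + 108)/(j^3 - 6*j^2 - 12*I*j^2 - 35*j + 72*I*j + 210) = (j^2 + 9*I*j - 18)/(j^2 - 12*I*j - 35)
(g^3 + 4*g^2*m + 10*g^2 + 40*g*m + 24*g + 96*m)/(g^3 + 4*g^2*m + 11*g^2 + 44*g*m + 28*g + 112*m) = (g + 6)/(g + 7)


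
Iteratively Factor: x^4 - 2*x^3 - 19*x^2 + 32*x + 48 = (x - 3)*(x^3 + x^2 - 16*x - 16) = (x - 3)*(x + 4)*(x^2 - 3*x - 4) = (x - 4)*(x - 3)*(x + 4)*(x + 1)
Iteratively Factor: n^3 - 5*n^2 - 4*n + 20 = (n - 5)*(n^2 - 4) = (n - 5)*(n - 2)*(n + 2)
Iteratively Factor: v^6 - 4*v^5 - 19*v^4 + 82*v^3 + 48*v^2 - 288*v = (v + 4)*(v^5 - 8*v^4 + 13*v^3 + 30*v^2 - 72*v) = (v - 3)*(v + 4)*(v^4 - 5*v^3 - 2*v^2 + 24*v) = (v - 4)*(v - 3)*(v + 4)*(v^3 - v^2 - 6*v) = v*(v - 4)*(v - 3)*(v + 4)*(v^2 - v - 6) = v*(v - 4)*(v - 3)^2*(v + 4)*(v + 2)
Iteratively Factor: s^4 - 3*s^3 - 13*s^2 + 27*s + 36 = (s - 4)*(s^3 + s^2 - 9*s - 9) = (s - 4)*(s + 3)*(s^2 - 2*s - 3) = (s - 4)*(s - 3)*(s + 3)*(s + 1)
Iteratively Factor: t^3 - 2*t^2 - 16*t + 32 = (t - 2)*(t^2 - 16) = (t - 2)*(t + 4)*(t - 4)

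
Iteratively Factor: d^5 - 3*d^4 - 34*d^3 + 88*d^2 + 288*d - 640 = (d - 5)*(d^4 + 2*d^3 - 24*d^2 - 32*d + 128) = (d - 5)*(d + 4)*(d^3 - 2*d^2 - 16*d + 32) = (d - 5)*(d - 4)*(d + 4)*(d^2 + 2*d - 8) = (d - 5)*(d - 4)*(d + 4)^2*(d - 2)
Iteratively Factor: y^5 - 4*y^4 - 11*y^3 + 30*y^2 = (y)*(y^4 - 4*y^3 - 11*y^2 + 30*y) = y^2*(y^3 - 4*y^2 - 11*y + 30) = y^2*(y - 5)*(y^2 + y - 6) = y^2*(y - 5)*(y - 2)*(y + 3)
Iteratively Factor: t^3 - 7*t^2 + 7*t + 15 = (t + 1)*(t^2 - 8*t + 15) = (t - 5)*(t + 1)*(t - 3)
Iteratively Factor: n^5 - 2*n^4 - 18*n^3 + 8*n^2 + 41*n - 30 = (n - 5)*(n^4 + 3*n^3 - 3*n^2 - 7*n + 6) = (n - 5)*(n + 3)*(n^3 - 3*n + 2) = (n - 5)*(n + 2)*(n + 3)*(n^2 - 2*n + 1) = (n - 5)*(n - 1)*(n + 2)*(n + 3)*(n - 1)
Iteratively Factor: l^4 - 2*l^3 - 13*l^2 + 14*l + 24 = (l - 4)*(l^3 + 2*l^2 - 5*l - 6) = (l - 4)*(l + 1)*(l^2 + l - 6) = (l - 4)*(l + 1)*(l + 3)*(l - 2)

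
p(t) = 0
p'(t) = 0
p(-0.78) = 0.00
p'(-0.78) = 0.00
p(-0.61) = 0.00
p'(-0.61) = 0.00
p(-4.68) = 0.00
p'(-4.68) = 0.00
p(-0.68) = 0.00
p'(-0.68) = 0.00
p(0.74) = 0.00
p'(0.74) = 0.00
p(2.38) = 0.00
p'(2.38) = 0.00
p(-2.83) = 0.00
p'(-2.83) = 0.00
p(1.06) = 0.00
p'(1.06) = 0.00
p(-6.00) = 0.00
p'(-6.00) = 0.00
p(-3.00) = 0.00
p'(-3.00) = 0.00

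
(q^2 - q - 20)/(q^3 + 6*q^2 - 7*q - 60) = (q - 5)/(q^2 + 2*q - 15)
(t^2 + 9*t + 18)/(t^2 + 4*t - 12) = (t + 3)/(t - 2)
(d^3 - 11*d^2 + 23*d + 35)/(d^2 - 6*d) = (d^3 - 11*d^2 + 23*d + 35)/(d*(d - 6))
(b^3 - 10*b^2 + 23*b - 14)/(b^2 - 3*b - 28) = (b^2 - 3*b + 2)/(b + 4)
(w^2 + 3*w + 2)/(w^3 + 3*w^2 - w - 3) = (w + 2)/(w^2 + 2*w - 3)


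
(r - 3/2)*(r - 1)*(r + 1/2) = r^3 - 2*r^2 + r/4 + 3/4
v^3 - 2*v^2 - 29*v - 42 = (v - 7)*(v + 2)*(v + 3)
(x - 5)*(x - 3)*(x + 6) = x^3 - 2*x^2 - 33*x + 90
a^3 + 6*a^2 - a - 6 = (a - 1)*(a + 1)*(a + 6)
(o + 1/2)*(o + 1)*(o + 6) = o^3 + 15*o^2/2 + 19*o/2 + 3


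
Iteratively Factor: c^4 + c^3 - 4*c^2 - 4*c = (c - 2)*(c^3 + 3*c^2 + 2*c) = (c - 2)*(c + 2)*(c^2 + c) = (c - 2)*(c + 1)*(c + 2)*(c)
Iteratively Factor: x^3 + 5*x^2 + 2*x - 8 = (x + 4)*(x^2 + x - 2) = (x + 2)*(x + 4)*(x - 1)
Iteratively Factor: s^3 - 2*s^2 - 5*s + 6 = (s - 3)*(s^2 + s - 2) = (s - 3)*(s + 2)*(s - 1)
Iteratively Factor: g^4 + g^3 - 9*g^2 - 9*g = (g)*(g^3 + g^2 - 9*g - 9) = g*(g + 1)*(g^2 - 9) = g*(g + 1)*(g + 3)*(g - 3)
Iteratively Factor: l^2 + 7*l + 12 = (l + 3)*(l + 4)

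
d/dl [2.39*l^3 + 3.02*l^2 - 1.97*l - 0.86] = 7.17*l^2 + 6.04*l - 1.97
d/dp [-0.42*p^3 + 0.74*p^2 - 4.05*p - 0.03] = -1.26*p^2 + 1.48*p - 4.05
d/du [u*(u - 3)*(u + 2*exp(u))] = 2*u^2*exp(u) + 3*u^2 - 2*u*exp(u) - 6*u - 6*exp(u)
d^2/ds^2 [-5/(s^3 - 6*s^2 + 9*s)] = 30*(-2*s^2 + 4*s - 3)/(s^3*(s^4 - 12*s^3 + 54*s^2 - 108*s + 81))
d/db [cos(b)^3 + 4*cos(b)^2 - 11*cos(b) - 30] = (-3*cos(b)^2 - 8*cos(b) + 11)*sin(b)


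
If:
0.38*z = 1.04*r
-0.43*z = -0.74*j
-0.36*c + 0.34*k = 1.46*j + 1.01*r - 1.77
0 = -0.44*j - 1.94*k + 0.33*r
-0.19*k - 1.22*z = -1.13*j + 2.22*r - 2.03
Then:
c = -0.22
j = 0.87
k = -0.10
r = 0.54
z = 1.49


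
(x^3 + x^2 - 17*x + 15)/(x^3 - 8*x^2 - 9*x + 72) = (x^2 + 4*x - 5)/(x^2 - 5*x - 24)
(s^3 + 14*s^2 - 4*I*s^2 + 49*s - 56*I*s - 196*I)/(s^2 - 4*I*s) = s + 14 + 49/s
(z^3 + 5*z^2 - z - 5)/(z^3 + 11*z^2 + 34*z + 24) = (z^2 + 4*z - 5)/(z^2 + 10*z + 24)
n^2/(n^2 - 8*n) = n/(n - 8)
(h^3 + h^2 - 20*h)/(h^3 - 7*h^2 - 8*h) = (-h^2 - h + 20)/(-h^2 + 7*h + 8)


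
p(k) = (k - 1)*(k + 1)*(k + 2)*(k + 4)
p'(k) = (k - 1)*(k + 1)*(k + 2) + (k - 1)*(k + 1)*(k + 4) + (k - 1)*(k + 2)*(k + 4) + (k + 1)*(k + 2)*(k + 4)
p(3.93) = 679.27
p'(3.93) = 569.82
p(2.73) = 205.41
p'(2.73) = 247.76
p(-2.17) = -1.15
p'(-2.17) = 7.51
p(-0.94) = -0.38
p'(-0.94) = -6.58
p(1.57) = 29.13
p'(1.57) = 75.83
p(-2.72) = -5.90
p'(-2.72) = 8.60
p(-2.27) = -1.94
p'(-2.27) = 8.18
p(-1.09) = 0.50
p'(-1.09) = -5.05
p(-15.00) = 32032.00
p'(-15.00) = -9666.00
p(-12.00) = 11440.00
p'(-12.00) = -4494.00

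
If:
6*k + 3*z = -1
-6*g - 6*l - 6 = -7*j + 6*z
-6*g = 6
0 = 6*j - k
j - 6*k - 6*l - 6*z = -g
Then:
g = -1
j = -1/42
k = -1/7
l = 5/252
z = -1/21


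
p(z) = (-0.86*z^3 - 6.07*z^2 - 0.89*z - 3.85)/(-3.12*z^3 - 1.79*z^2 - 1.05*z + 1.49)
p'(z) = (-2.58*z^2 - 12.14*z - 0.89)/(-3.12*z^3 - 1.79*z^2 - 1.05*z + 1.49) + (9.36*z^2 + 3.58*z + 1.05)*(-0.86*z^3 - 6.07*z^2 - 0.89*z - 3.85)/(-3.12*z^3 - 1.79*z^2 - 1.05*z + 1.49)^2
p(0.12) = -3.04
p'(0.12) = -5.47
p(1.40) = 1.61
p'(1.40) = -1.35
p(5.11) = 0.60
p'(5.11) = -0.06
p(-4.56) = -0.17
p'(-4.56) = -0.11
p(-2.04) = -0.88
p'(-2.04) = -0.69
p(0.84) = 3.75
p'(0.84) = -10.81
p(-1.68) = -1.19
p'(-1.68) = -1.02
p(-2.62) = -0.58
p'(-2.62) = -0.40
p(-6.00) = -0.05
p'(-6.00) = -0.06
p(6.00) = 0.56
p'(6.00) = -0.04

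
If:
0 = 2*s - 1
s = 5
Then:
No Solution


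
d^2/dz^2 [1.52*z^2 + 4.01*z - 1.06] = 3.04000000000000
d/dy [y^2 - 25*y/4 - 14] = 2*y - 25/4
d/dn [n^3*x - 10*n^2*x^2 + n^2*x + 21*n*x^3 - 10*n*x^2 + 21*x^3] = x*(3*n^2 - 20*n*x + 2*n + 21*x^2 - 10*x)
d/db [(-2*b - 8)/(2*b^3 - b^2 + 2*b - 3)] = 2*(-2*b^3 + b^2 - 2*b + 2*(b + 4)*(3*b^2 - b + 1) + 3)/(2*b^3 - b^2 + 2*b - 3)^2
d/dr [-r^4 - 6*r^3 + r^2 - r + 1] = -4*r^3 - 18*r^2 + 2*r - 1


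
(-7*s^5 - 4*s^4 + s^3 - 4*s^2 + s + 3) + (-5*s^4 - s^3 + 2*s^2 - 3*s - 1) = -7*s^5 - 9*s^4 - 2*s^2 - 2*s + 2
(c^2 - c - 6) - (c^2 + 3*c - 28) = 22 - 4*c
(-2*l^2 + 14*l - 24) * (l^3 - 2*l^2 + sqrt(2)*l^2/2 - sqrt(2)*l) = -2*l^5 - sqrt(2)*l^4 + 18*l^4 - 52*l^3 + 9*sqrt(2)*l^3 - 26*sqrt(2)*l^2 + 48*l^2 + 24*sqrt(2)*l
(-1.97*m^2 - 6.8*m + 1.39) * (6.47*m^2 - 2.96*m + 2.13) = -12.7459*m^4 - 38.1648*m^3 + 24.9252*m^2 - 18.5984*m + 2.9607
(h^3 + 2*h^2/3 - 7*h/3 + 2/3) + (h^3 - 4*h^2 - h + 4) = 2*h^3 - 10*h^2/3 - 10*h/3 + 14/3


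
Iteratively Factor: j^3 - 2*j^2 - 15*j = (j + 3)*(j^2 - 5*j) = (j - 5)*(j + 3)*(j)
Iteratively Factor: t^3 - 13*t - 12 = (t + 3)*(t^2 - 3*t - 4) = (t + 1)*(t + 3)*(t - 4)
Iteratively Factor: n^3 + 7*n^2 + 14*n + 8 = (n + 4)*(n^2 + 3*n + 2) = (n + 2)*(n + 4)*(n + 1)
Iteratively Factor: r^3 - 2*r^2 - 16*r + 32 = (r + 4)*(r^2 - 6*r + 8) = (r - 2)*(r + 4)*(r - 4)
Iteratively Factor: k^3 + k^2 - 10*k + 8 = (k + 4)*(k^2 - 3*k + 2) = (k - 2)*(k + 4)*(k - 1)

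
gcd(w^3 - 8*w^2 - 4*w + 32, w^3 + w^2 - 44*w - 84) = w + 2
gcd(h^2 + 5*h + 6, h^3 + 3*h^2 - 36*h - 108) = h + 3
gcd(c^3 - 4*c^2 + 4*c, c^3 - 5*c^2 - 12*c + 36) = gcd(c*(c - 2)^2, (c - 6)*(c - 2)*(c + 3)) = c - 2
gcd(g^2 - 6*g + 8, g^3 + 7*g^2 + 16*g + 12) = 1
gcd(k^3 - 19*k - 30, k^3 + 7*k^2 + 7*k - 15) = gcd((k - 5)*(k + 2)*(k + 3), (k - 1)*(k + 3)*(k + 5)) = k + 3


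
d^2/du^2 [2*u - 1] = 0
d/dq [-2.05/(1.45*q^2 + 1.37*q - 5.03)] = (5.945*q + 2.8085)/(1.45*q^2 + 1.37*q - 5.03)^2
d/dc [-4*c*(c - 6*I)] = -8*c + 24*I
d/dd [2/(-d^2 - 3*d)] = 2*(2*d + 3)/(d^2*(d + 3)^2)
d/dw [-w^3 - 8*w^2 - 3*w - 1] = -3*w^2 - 16*w - 3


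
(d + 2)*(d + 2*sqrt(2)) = d^2 + 2*d + 2*sqrt(2)*d + 4*sqrt(2)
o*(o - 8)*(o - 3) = o^3 - 11*o^2 + 24*o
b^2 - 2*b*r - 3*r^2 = (b - 3*r)*(b + r)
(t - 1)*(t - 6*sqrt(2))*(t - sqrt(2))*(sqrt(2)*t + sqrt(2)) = sqrt(2)*t^4 - 14*t^3 + 11*sqrt(2)*t^2 + 14*t - 12*sqrt(2)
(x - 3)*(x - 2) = x^2 - 5*x + 6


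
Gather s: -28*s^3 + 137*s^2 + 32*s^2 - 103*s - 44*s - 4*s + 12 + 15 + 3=-28*s^3 + 169*s^2 - 151*s + 30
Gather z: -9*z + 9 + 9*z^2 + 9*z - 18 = 9*z^2 - 9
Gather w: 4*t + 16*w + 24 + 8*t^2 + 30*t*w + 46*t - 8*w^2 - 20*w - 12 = 8*t^2 + 50*t - 8*w^2 + w*(30*t - 4) + 12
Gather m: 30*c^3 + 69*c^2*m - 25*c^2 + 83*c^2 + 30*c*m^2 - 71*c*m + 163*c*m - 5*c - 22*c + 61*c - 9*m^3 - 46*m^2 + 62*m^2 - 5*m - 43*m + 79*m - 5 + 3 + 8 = 30*c^3 + 58*c^2 + 34*c - 9*m^3 + m^2*(30*c + 16) + m*(69*c^2 + 92*c + 31) + 6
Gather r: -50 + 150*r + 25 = 150*r - 25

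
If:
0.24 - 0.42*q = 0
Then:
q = 0.57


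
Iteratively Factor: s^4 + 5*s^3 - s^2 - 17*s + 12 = (s - 1)*(s^3 + 6*s^2 + 5*s - 12) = (s - 1)*(s + 4)*(s^2 + 2*s - 3) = (s - 1)*(s + 3)*(s + 4)*(s - 1)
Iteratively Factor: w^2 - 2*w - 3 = (w - 3)*(w + 1)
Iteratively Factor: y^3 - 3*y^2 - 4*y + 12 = (y - 3)*(y^2 - 4) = (y - 3)*(y - 2)*(y + 2)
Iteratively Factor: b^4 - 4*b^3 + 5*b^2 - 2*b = (b - 2)*(b^3 - 2*b^2 + b) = b*(b - 2)*(b^2 - 2*b + 1) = b*(b - 2)*(b - 1)*(b - 1)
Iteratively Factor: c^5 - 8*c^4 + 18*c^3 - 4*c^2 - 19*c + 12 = (c + 1)*(c^4 - 9*c^3 + 27*c^2 - 31*c + 12) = (c - 4)*(c + 1)*(c^3 - 5*c^2 + 7*c - 3) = (c - 4)*(c - 1)*(c + 1)*(c^2 - 4*c + 3) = (c - 4)*(c - 1)^2*(c + 1)*(c - 3)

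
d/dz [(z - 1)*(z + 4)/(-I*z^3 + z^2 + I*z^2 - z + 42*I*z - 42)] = ((-2*z - 3)*(I*z^3 - z^2 - I*z^2 + z - 42*I*z + 42) - (z - 1)*(z + 4)*(-3*I*z^2 + 2*z + 2*I*z - 1 + 42*I))/(I*z^3 - z^2 - I*z^2 + z - 42*I*z + 42)^2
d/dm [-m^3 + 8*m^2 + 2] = m*(16 - 3*m)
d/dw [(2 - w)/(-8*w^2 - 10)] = (-4*w^2 + 16*w + 5)/(2*(16*w^4 + 40*w^2 + 25))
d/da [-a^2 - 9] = -2*a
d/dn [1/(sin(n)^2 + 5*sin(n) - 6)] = -(2*sin(n) + 5)*cos(n)/(sin(n)^2 + 5*sin(n) - 6)^2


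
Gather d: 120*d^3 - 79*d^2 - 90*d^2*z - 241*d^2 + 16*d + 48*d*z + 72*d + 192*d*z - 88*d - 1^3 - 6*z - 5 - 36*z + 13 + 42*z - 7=120*d^3 + d^2*(-90*z - 320) + 240*d*z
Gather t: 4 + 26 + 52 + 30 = 112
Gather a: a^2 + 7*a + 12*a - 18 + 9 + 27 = a^2 + 19*a + 18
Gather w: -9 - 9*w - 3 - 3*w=-12*w - 12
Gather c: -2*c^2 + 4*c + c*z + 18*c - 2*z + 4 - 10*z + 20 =-2*c^2 + c*(z + 22) - 12*z + 24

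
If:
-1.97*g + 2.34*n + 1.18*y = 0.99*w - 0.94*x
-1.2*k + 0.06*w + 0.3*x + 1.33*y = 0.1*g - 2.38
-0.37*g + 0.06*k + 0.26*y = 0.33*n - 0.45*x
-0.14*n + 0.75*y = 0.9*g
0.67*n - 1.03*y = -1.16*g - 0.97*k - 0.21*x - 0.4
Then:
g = 0.988141827705807*y + 0.374437450427512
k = 0.694811430786535*y + 1.15121906267779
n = -0.995197463823044*y - 2.40709789560543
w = -3.6847419752302*y - 7.96407196626185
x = -0.587758605905884*y - 1.61083020589396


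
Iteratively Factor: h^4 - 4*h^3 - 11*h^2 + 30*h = (h - 2)*(h^3 - 2*h^2 - 15*h) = (h - 5)*(h - 2)*(h^2 + 3*h) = (h - 5)*(h - 2)*(h + 3)*(h)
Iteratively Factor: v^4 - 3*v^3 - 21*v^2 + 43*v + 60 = (v + 1)*(v^3 - 4*v^2 - 17*v + 60) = (v - 3)*(v + 1)*(v^2 - v - 20) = (v - 5)*(v - 3)*(v + 1)*(v + 4)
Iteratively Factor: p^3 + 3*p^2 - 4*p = (p)*(p^2 + 3*p - 4) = p*(p - 1)*(p + 4)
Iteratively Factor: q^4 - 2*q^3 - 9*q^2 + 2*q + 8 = (q - 1)*(q^3 - q^2 - 10*q - 8) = (q - 1)*(q + 1)*(q^2 - 2*q - 8) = (q - 4)*(q - 1)*(q + 1)*(q + 2)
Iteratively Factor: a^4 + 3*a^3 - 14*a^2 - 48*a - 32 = (a + 1)*(a^3 + 2*a^2 - 16*a - 32) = (a + 1)*(a + 4)*(a^2 - 2*a - 8) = (a + 1)*(a + 2)*(a + 4)*(a - 4)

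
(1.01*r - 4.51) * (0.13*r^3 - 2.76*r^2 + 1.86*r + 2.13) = 0.1313*r^4 - 3.3739*r^3 + 14.3262*r^2 - 6.2373*r - 9.6063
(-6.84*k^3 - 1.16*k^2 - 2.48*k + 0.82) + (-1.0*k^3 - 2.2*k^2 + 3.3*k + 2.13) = -7.84*k^3 - 3.36*k^2 + 0.82*k + 2.95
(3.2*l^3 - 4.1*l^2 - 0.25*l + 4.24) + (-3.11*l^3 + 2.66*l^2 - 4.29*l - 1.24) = 0.0900000000000003*l^3 - 1.44*l^2 - 4.54*l + 3.0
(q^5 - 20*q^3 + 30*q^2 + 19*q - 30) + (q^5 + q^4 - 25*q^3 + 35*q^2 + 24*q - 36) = 2*q^5 + q^4 - 45*q^3 + 65*q^2 + 43*q - 66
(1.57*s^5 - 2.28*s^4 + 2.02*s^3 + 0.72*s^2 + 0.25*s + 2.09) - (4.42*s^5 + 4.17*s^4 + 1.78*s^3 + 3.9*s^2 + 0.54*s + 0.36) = -2.85*s^5 - 6.45*s^4 + 0.24*s^3 - 3.18*s^2 - 0.29*s + 1.73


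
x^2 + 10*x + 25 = (x + 5)^2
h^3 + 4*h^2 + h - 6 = (h - 1)*(h + 2)*(h + 3)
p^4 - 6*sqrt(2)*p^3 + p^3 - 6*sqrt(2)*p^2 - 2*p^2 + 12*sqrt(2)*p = p*(p - 1)*(p + 2)*(p - 6*sqrt(2))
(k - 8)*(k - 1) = k^2 - 9*k + 8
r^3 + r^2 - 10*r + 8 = (r - 2)*(r - 1)*(r + 4)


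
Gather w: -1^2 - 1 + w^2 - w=w^2 - w - 2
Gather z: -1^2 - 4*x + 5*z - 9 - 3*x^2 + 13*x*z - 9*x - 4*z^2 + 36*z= -3*x^2 - 13*x - 4*z^2 + z*(13*x + 41) - 10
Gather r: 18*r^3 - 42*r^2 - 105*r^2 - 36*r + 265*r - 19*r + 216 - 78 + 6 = 18*r^3 - 147*r^2 + 210*r + 144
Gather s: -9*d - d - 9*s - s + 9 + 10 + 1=-10*d - 10*s + 20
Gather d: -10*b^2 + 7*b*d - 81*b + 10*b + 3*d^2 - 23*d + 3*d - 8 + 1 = -10*b^2 - 71*b + 3*d^2 + d*(7*b - 20) - 7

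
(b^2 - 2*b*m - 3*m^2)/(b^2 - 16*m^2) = (b^2 - 2*b*m - 3*m^2)/(b^2 - 16*m^2)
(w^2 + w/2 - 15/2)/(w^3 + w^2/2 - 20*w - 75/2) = (2*w - 5)/(2*w^2 - 5*w - 25)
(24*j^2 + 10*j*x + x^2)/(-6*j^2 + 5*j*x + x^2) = (4*j + x)/(-j + x)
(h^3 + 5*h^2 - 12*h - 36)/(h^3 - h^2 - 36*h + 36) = (h^2 - h - 6)/(h^2 - 7*h + 6)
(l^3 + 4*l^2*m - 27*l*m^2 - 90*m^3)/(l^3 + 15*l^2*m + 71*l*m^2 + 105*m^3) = (l^2 + l*m - 30*m^2)/(l^2 + 12*l*m + 35*m^2)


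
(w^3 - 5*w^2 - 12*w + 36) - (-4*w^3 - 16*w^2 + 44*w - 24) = 5*w^3 + 11*w^2 - 56*w + 60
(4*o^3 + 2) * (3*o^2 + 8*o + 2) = 12*o^5 + 32*o^4 + 8*o^3 + 6*o^2 + 16*o + 4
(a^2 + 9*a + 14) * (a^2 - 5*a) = a^4 + 4*a^3 - 31*a^2 - 70*a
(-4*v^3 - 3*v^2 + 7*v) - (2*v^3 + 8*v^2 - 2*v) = -6*v^3 - 11*v^2 + 9*v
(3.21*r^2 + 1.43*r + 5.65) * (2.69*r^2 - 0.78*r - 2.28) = 8.6349*r^4 + 1.3429*r^3 + 6.7643*r^2 - 7.6674*r - 12.882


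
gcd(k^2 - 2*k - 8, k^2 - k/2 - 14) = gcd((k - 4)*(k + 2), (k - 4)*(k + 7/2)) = k - 4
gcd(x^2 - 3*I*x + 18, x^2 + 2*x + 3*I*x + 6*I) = x + 3*I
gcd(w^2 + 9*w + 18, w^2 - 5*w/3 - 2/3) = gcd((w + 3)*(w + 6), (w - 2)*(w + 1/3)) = 1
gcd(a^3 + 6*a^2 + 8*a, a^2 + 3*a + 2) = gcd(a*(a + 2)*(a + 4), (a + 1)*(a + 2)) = a + 2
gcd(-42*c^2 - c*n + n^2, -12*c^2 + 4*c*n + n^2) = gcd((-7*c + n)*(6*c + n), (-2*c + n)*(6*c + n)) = 6*c + n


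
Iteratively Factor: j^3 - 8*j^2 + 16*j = (j)*(j^2 - 8*j + 16) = j*(j - 4)*(j - 4)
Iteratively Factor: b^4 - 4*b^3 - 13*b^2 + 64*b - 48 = (b - 1)*(b^3 - 3*b^2 - 16*b + 48) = (b - 1)*(b + 4)*(b^2 - 7*b + 12) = (b - 4)*(b - 1)*(b + 4)*(b - 3)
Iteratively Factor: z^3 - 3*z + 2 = (z - 1)*(z^2 + z - 2) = (z - 1)*(z + 2)*(z - 1)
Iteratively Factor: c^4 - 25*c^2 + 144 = (c + 3)*(c^3 - 3*c^2 - 16*c + 48) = (c - 4)*(c + 3)*(c^2 + c - 12) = (c - 4)*(c - 3)*(c + 3)*(c + 4)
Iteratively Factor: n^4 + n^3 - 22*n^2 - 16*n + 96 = (n + 4)*(n^3 - 3*n^2 - 10*n + 24) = (n - 2)*(n + 4)*(n^2 - n - 12) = (n - 4)*(n - 2)*(n + 4)*(n + 3)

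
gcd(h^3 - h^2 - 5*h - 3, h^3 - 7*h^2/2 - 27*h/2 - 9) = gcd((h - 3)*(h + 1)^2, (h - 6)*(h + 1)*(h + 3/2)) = h + 1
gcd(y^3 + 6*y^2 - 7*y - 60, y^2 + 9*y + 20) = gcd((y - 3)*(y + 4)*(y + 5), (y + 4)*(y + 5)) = y^2 + 9*y + 20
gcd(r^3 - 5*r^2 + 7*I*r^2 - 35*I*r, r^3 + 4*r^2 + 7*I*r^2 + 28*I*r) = r^2 + 7*I*r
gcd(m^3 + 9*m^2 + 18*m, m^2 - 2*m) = m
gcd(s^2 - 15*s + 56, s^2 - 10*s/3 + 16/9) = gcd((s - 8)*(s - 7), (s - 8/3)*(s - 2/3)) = 1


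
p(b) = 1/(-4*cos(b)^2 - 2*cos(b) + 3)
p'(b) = (-8*sin(b)*cos(b) - 2*sin(b))/(-4*cos(b)^2 - 2*cos(b) + 3)^2 = -2*(4*cos(b) + 1)*sin(b)/(4*cos(b)^2 + 2*cos(b) - 3)^2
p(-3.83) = 0.46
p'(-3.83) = 0.57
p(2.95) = 0.90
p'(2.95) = 0.91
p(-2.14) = 0.34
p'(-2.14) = -0.23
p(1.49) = 0.36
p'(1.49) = -0.33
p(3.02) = 0.96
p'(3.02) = 0.66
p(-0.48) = -0.52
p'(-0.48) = 1.14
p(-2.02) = 0.32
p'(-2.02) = -0.14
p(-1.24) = 0.52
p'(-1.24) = 1.17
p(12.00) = -0.65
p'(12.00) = 1.99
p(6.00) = -0.38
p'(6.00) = 0.40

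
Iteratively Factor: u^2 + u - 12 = (u - 3)*(u + 4)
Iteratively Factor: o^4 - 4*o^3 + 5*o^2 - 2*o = (o - 2)*(o^3 - 2*o^2 + o) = (o - 2)*(o - 1)*(o^2 - o) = o*(o - 2)*(o - 1)*(o - 1)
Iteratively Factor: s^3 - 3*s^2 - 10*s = (s + 2)*(s^2 - 5*s) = s*(s + 2)*(s - 5)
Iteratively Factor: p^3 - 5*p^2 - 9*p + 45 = (p - 3)*(p^2 - 2*p - 15) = (p - 3)*(p + 3)*(p - 5)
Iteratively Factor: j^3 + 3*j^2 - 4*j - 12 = (j + 3)*(j^2 - 4) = (j - 2)*(j + 3)*(j + 2)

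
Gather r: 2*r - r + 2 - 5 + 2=r - 1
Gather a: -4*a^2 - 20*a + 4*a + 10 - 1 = -4*a^2 - 16*a + 9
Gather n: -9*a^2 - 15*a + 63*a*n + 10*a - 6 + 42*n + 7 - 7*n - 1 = -9*a^2 - 5*a + n*(63*a + 35)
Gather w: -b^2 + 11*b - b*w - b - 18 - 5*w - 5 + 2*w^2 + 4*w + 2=-b^2 + 10*b + 2*w^2 + w*(-b - 1) - 21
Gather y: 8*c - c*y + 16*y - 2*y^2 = 8*c - 2*y^2 + y*(16 - c)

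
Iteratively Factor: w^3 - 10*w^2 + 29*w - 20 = (w - 1)*(w^2 - 9*w + 20) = (w - 5)*(w - 1)*(w - 4)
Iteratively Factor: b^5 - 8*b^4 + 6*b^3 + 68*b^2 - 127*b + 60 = (b - 4)*(b^4 - 4*b^3 - 10*b^2 + 28*b - 15) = (b - 4)*(b - 1)*(b^3 - 3*b^2 - 13*b + 15) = (b - 5)*(b - 4)*(b - 1)*(b^2 + 2*b - 3) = (b - 5)*(b - 4)*(b - 1)^2*(b + 3)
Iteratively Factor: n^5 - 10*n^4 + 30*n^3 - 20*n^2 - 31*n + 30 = (n + 1)*(n^4 - 11*n^3 + 41*n^2 - 61*n + 30) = (n - 5)*(n + 1)*(n^3 - 6*n^2 + 11*n - 6) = (n - 5)*(n - 3)*(n + 1)*(n^2 - 3*n + 2) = (n - 5)*(n - 3)*(n - 1)*(n + 1)*(n - 2)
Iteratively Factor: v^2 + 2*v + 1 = (v + 1)*(v + 1)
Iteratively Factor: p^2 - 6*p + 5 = (p - 1)*(p - 5)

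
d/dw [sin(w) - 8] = cos(w)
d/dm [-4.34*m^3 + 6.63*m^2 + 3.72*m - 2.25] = -13.02*m^2 + 13.26*m + 3.72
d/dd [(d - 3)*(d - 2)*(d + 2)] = 3*d^2 - 6*d - 4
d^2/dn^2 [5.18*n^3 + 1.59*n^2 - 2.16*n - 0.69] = 31.08*n + 3.18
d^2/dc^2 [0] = 0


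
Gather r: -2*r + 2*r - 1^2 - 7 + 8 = 0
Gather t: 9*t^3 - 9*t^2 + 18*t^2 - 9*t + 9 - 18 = 9*t^3 + 9*t^2 - 9*t - 9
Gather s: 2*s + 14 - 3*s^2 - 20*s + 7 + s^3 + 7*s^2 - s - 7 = s^3 + 4*s^2 - 19*s + 14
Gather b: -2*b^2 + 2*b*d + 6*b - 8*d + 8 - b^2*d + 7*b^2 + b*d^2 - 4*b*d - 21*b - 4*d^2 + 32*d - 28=b^2*(5 - d) + b*(d^2 - 2*d - 15) - 4*d^2 + 24*d - 20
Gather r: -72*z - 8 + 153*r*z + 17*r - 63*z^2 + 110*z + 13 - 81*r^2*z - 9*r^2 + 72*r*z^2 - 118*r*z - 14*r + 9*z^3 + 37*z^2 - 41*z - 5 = r^2*(-81*z - 9) + r*(72*z^2 + 35*z + 3) + 9*z^3 - 26*z^2 - 3*z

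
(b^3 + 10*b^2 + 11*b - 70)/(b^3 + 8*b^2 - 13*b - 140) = (b - 2)/(b - 4)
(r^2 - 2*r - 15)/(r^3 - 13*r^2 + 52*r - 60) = (r + 3)/(r^2 - 8*r + 12)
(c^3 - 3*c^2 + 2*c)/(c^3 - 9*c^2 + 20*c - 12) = c/(c - 6)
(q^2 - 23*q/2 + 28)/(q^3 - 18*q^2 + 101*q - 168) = (q - 7/2)/(q^2 - 10*q + 21)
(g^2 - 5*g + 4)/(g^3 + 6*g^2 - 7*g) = (g - 4)/(g*(g + 7))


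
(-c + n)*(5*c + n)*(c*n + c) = -5*c^3*n - 5*c^3 + 4*c^2*n^2 + 4*c^2*n + c*n^3 + c*n^2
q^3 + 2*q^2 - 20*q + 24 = (q - 2)^2*(q + 6)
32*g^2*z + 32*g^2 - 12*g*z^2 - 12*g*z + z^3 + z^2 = (-8*g + z)*(-4*g + z)*(z + 1)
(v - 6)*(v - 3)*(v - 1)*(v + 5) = v^4 - 5*v^3 - 23*v^2 + 117*v - 90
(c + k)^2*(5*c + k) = 5*c^3 + 11*c^2*k + 7*c*k^2 + k^3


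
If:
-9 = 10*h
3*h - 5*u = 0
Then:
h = -9/10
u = -27/50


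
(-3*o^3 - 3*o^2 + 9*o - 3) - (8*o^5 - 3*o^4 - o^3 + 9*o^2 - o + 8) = -8*o^5 + 3*o^4 - 2*o^3 - 12*o^2 + 10*o - 11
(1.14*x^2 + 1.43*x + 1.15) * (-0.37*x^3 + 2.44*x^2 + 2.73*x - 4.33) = -0.4218*x^5 + 2.2525*x^4 + 6.1759*x^3 + 1.7737*x^2 - 3.0524*x - 4.9795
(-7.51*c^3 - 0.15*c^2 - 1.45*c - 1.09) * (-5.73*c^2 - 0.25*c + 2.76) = 43.0323*c^5 + 2.737*c^4 - 12.3816*c^3 + 6.1942*c^2 - 3.7295*c - 3.0084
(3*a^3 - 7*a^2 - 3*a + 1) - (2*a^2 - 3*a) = 3*a^3 - 9*a^2 + 1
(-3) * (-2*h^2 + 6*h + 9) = 6*h^2 - 18*h - 27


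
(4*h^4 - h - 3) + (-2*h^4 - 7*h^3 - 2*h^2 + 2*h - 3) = 2*h^4 - 7*h^3 - 2*h^2 + h - 6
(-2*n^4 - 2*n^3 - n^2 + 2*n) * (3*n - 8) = -6*n^5 + 10*n^4 + 13*n^3 + 14*n^2 - 16*n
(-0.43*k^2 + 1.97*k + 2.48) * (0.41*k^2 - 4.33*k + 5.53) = -0.1763*k^4 + 2.6696*k^3 - 9.8912*k^2 + 0.1557*k + 13.7144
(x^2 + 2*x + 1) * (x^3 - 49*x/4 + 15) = x^5 + 2*x^4 - 45*x^3/4 - 19*x^2/2 + 71*x/4 + 15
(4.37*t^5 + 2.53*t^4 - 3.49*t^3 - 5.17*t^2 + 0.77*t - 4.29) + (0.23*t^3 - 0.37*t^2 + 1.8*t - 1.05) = 4.37*t^5 + 2.53*t^4 - 3.26*t^3 - 5.54*t^2 + 2.57*t - 5.34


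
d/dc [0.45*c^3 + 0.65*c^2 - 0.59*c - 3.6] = 1.35*c^2 + 1.3*c - 0.59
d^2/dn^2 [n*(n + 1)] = 2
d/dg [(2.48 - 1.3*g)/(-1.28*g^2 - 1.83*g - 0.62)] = (-1.664*g^2 + 6.3488*g + 5.3444)/(1.6384*g^4 + 4.6848*g^3 + 4.9361*g^2 + 2.2692*g + 0.3844)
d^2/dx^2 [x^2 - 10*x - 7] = 2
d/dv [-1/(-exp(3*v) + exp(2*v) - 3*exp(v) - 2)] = (-3*exp(2*v) + 2*exp(v) - 3)*exp(v)/(exp(3*v) - exp(2*v) + 3*exp(v) + 2)^2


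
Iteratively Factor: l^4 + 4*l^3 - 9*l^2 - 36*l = (l - 3)*(l^3 + 7*l^2 + 12*l) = (l - 3)*(l + 4)*(l^2 + 3*l) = l*(l - 3)*(l + 4)*(l + 3)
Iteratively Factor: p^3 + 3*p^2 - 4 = (p + 2)*(p^2 + p - 2) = (p + 2)^2*(p - 1)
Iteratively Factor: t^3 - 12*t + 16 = (t - 2)*(t^2 + 2*t - 8) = (t - 2)*(t + 4)*(t - 2)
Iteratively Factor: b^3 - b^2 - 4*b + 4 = (b + 2)*(b^2 - 3*b + 2) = (b - 1)*(b + 2)*(b - 2)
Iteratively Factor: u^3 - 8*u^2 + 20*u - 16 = (u - 2)*(u^2 - 6*u + 8) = (u - 4)*(u - 2)*(u - 2)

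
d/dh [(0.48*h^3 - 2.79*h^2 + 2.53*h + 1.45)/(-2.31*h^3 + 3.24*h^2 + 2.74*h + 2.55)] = (-4.44089209850063e-16*h^5 - 4.88969999999999*h^4 + 14.319*h^3 - 2.1213*h^2 - 23.625*h + 2.4785)/(5.3361*h^6 - 14.9688*h^5 - 2.1612*h^4 + 5.9742*h^3 + 24.0316*h^2 + 13.974*h + 6.5025)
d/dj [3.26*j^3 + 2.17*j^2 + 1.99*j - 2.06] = 9.78*j^2 + 4.34*j + 1.99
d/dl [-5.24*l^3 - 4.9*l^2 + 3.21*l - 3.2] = -15.72*l^2 - 9.8*l + 3.21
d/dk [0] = 0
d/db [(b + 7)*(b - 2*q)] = 2*b - 2*q + 7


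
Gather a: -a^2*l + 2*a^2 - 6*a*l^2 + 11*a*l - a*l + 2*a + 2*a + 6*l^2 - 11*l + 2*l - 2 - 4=a^2*(2 - l) + a*(-6*l^2 + 10*l + 4) + 6*l^2 - 9*l - 6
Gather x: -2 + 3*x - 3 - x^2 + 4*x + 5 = -x^2 + 7*x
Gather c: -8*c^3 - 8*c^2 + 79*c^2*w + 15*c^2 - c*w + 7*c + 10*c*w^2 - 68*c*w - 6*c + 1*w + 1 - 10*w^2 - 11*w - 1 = -8*c^3 + c^2*(79*w + 7) + c*(10*w^2 - 69*w + 1) - 10*w^2 - 10*w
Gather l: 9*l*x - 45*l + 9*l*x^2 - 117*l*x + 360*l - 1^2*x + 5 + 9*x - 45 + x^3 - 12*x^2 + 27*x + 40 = l*(9*x^2 - 108*x + 315) + x^3 - 12*x^2 + 35*x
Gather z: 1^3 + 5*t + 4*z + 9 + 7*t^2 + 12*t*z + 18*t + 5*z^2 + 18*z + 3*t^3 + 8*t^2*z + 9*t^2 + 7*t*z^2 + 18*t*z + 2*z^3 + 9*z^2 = 3*t^3 + 16*t^2 + 23*t + 2*z^3 + z^2*(7*t + 14) + z*(8*t^2 + 30*t + 22) + 10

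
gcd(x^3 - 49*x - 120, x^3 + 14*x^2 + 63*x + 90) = x^2 + 8*x + 15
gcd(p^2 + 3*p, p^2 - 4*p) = p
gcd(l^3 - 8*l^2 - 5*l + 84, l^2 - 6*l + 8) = l - 4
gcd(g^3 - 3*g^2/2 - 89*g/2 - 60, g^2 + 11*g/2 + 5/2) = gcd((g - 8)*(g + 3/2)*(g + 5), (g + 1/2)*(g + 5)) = g + 5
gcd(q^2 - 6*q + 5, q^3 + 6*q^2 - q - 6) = q - 1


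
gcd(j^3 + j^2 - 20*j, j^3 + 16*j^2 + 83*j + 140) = j + 5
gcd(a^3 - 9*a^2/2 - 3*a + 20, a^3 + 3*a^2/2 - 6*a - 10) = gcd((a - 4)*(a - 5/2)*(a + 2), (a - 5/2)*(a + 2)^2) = a^2 - a/2 - 5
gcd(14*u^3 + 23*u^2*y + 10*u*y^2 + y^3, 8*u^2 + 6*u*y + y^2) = 2*u + y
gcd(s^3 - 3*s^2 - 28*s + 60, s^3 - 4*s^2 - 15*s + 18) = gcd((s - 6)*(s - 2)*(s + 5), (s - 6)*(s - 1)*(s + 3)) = s - 6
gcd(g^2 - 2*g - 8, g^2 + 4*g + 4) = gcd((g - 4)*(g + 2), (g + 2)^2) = g + 2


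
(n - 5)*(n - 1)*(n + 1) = n^3 - 5*n^2 - n + 5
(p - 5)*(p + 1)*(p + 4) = p^3 - 21*p - 20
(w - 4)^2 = w^2 - 8*w + 16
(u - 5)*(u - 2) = u^2 - 7*u + 10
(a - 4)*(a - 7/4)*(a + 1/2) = a^3 - 21*a^2/4 + 33*a/8 + 7/2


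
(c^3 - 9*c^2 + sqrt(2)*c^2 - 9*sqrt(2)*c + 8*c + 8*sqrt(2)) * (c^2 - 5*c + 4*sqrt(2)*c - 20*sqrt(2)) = c^5 - 14*c^4 + 5*sqrt(2)*c^4 - 70*sqrt(2)*c^3 + 61*c^3 - 152*c^2 + 265*sqrt(2)*c^2 - 200*sqrt(2)*c + 424*c - 320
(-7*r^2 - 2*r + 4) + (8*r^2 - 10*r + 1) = r^2 - 12*r + 5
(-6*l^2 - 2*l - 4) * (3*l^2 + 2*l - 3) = -18*l^4 - 18*l^3 + 2*l^2 - 2*l + 12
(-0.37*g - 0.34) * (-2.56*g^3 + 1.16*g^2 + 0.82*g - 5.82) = 0.9472*g^4 + 0.4412*g^3 - 0.6978*g^2 + 1.8746*g + 1.9788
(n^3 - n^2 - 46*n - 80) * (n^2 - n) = n^5 - 2*n^4 - 45*n^3 - 34*n^2 + 80*n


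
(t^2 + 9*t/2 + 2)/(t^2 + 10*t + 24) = (t + 1/2)/(t + 6)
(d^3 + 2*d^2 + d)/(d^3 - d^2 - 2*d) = (d + 1)/(d - 2)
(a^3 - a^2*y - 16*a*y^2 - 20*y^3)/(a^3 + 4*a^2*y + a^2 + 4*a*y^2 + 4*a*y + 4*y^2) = (a - 5*y)/(a + 1)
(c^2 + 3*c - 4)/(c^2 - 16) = (c - 1)/(c - 4)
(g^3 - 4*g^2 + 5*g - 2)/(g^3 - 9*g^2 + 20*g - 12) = (g - 1)/(g - 6)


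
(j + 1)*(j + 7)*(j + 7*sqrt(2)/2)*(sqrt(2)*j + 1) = sqrt(2)*j^4 + 8*j^3 + 8*sqrt(2)*j^3 + 21*sqrt(2)*j^2/2 + 64*j^2 + 28*sqrt(2)*j + 56*j + 49*sqrt(2)/2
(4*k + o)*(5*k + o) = 20*k^2 + 9*k*o + o^2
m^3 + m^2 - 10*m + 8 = (m - 2)*(m - 1)*(m + 4)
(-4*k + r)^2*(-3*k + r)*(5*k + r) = -240*k^4 + 152*k^3*r - 15*k^2*r^2 - 6*k*r^3 + r^4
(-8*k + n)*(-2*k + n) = 16*k^2 - 10*k*n + n^2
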